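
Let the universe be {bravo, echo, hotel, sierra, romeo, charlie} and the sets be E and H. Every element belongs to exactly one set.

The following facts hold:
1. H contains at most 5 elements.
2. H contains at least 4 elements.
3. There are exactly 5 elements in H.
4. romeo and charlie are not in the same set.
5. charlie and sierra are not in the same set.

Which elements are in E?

E = {charlie}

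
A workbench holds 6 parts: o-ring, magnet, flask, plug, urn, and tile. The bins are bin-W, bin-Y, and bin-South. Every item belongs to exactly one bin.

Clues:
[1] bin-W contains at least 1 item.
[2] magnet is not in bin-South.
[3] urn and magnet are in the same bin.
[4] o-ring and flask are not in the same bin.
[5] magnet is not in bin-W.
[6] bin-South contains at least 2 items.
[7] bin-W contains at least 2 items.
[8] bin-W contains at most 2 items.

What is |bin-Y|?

2

From (2): magnet ∉ bin-South.
From (5): magnet ∉ bin-W.
(3): urn matches magnet: urn ∉ bin-W.
(3): urn matches magnet: urn ∉ bin-South.
Only one bin left: magnet ∈ bin-Y.
Only one bin left: urn ∈ bin-Y.
Suppose o-ring ∈ bin-Y: no assignment then satisfies all the clues, so o-ring ∉ bin-Y.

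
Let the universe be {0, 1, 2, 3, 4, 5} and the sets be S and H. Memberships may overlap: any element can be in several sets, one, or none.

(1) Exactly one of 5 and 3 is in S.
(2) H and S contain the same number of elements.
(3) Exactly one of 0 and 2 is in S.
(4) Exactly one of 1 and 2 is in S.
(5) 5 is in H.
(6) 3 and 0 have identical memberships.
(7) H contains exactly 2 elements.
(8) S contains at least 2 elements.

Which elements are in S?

S = {2, 5}

From (5): 5 ∈ H.
Suppose 0 ∈ S: no assignment then satisfies all the clues, so 0 ∉ S.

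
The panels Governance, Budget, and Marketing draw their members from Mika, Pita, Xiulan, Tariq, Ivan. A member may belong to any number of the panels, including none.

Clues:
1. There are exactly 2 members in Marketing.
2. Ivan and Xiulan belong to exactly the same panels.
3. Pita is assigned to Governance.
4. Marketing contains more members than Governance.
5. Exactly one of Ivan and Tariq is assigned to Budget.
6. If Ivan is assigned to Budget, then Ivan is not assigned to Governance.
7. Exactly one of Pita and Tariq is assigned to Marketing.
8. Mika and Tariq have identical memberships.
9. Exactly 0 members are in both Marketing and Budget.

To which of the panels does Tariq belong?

Tariq: Marketing

From (3): Pita ∈ Governance.
Suppose Tariq ∈ Governance: no assignment then satisfies all the clues, so Tariq ∉ Governance.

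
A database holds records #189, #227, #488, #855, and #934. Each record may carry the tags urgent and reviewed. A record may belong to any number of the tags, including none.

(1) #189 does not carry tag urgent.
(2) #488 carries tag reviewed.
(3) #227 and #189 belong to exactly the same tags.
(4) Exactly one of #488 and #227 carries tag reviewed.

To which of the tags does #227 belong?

From (1): #189 ∉ urgent.
From (2): #488 ∈ reviewed.
(3): #227 matches #189: #227 ∉ urgent.
(4) (exactly one): #227 ∉ reviewed.
(3): #189 matches #227: #189 ∉ reviewed.

#227: none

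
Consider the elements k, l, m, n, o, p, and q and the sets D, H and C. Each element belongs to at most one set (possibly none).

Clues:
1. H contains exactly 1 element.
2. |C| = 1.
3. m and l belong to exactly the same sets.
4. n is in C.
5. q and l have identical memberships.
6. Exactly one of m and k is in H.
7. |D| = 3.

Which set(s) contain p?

p: none

From (4): n ∈ C.
(2): C already has 1, so the rest are out.
Suppose p ∈ D: no assignment then satisfies all the clues, so p ∉ D.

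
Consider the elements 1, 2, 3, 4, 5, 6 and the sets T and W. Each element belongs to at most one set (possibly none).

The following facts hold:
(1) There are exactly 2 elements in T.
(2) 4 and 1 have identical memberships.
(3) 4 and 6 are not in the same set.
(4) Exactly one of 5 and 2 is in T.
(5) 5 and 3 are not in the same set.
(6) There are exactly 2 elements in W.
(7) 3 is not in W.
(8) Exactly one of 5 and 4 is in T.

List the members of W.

W = {1, 4}

From (7): 3 ∉ W.
Suppose 1 ∉ W: no assignment then satisfies all the clues, so 1 ∈ W.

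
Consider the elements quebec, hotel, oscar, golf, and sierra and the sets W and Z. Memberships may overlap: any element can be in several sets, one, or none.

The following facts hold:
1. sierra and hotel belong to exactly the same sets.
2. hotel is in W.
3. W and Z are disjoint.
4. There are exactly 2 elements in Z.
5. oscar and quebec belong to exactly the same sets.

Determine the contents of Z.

Z = {oscar, quebec}

From (2): hotel ∈ W.
(1): sierra matches hotel: sierra ∈ W.
(3) (disjoint): hotel ∉ Z.
(3) (disjoint): sierra ∉ Z.
Suppose quebec ∉ Z: no assignment then satisfies all the clues, so quebec ∈ Z.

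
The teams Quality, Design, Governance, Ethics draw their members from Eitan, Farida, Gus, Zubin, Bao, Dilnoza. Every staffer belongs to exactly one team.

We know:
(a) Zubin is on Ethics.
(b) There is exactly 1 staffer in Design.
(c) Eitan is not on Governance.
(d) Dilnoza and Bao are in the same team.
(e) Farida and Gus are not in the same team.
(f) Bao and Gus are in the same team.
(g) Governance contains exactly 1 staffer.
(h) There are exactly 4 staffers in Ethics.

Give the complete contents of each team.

Quality = {}; Design = {Eitan}; Governance = {Farida}; Ethics = {Bao, Dilnoza, Gus, Zubin}

From (a): Zubin ∈ Ethics.
From (c): Eitan ∉ Governance.
Suppose Eitan ∈ Quality: no assignment then satisfies all the clues, so Eitan ∉ Quality.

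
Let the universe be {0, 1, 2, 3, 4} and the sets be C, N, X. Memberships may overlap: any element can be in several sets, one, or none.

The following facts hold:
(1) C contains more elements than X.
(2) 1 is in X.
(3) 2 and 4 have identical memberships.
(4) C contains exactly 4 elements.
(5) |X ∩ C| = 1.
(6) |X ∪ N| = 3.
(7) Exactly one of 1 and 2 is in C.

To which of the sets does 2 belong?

2: C

From (2): 1 ∈ X.
Suppose 2 ∉ C: no assignment then satisfies all the clues, so 2 ∈ C.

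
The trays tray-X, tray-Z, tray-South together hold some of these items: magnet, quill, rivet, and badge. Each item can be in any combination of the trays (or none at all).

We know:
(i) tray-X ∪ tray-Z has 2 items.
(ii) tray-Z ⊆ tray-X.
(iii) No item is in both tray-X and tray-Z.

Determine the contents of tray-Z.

tray-Z = {}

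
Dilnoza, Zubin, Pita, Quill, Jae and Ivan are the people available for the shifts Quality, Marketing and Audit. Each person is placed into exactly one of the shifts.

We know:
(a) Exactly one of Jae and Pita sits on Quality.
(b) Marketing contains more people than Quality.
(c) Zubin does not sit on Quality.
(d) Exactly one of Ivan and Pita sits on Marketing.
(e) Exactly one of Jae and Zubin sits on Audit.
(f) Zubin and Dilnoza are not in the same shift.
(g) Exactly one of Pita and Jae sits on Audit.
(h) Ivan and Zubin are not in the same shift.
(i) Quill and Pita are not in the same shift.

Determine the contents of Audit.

Audit = {Pita, Zubin}

From (c): Zubin ∉ Quality.
Suppose Dilnoza ∈ Audit: no assignment then satisfies all the clues, so Dilnoza ∉ Audit.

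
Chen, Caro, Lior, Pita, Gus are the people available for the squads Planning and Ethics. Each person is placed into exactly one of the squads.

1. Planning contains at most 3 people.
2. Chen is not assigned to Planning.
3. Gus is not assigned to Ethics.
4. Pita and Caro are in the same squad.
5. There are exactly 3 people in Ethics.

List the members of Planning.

Planning = {Gus, Lior}

From (2): Chen ∉ Planning.
From (3): Gus ∉ Ethics.
Only one squad left: Chen ∈ Ethics.
Only one squad left: Gus ∈ Planning.
Suppose Caro ∈ Planning: no assignment then satisfies all the clues, so Caro ∉ Planning.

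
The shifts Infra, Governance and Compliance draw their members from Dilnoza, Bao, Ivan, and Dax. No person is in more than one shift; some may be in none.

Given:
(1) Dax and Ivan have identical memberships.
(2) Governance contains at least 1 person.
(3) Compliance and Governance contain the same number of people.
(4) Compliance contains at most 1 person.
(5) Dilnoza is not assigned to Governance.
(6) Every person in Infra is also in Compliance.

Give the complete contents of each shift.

Infra = {}; Governance = {Bao}; Compliance = {Dilnoza}

From (5): Dilnoza ∉ Governance.
Suppose Dilnoza ∈ Infra: no assignment then satisfies all the clues, so Dilnoza ∉ Infra.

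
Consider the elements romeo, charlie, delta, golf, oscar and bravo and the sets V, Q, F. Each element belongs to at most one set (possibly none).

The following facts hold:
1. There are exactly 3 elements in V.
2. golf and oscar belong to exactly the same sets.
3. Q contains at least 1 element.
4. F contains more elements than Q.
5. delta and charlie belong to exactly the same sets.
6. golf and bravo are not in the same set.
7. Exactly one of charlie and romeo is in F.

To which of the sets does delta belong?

delta: F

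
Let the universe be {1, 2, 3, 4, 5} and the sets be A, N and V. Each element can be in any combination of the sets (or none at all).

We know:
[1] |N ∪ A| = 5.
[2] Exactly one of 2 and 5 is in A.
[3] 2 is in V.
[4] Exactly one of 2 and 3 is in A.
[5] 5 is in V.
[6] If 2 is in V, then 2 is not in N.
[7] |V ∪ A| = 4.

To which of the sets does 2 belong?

From (3): 2 ∈ V.
From (5): 5 ∈ V.
(6): 2 ∉ N.
Suppose 2 ∉ A: no assignment then satisfies all the clues, so 2 ∈ A.

2: A, V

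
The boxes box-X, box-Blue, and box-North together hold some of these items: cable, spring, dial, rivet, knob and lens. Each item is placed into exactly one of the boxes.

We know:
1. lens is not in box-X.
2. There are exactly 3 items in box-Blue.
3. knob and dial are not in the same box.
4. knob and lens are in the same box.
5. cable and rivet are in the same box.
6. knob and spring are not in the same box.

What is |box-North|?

2

From (1): lens ∉ box-X.
(4): knob matches lens: knob ∉ box-X.
Suppose cable ∈ box-X: no assignment then satisfies all the clues, so cable ∉ box-X.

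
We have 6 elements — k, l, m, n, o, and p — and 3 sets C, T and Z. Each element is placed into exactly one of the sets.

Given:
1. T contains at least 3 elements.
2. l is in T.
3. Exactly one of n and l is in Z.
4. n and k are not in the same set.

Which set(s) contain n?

n: Z

From (2): l ∈ T.
(3) (exactly one): n ∈ Z.
(4): k ∉ Z.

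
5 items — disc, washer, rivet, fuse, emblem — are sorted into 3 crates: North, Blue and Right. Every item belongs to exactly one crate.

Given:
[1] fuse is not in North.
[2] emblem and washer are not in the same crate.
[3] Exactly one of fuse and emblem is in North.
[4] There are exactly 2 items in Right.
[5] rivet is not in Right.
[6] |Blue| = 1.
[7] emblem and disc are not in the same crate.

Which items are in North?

From (1): fuse ∉ North.
From (5): rivet ∉ Right.
(3) (exactly one): emblem ∈ North.
(7): disc ∉ North.
(2): washer ∉ North.
Suppose rivet ∉ North: no assignment then satisfies all the clues, so rivet ∈ North.

North = {emblem, rivet}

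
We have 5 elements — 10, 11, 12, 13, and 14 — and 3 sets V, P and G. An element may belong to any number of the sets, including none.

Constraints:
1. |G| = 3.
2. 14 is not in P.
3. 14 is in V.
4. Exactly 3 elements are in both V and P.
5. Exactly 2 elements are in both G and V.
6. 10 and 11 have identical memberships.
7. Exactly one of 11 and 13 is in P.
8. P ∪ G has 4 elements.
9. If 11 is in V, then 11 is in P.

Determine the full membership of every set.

V = {10, 11, 12, 14}; P = {10, 11, 12}; G = {10, 11, 13}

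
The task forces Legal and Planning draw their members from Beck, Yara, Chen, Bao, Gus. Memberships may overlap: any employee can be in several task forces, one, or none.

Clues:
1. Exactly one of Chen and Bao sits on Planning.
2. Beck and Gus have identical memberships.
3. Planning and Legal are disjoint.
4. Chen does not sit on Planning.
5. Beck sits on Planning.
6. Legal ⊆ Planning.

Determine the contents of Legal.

Legal = {}

From (4): Chen ∉ Planning.
From (5): Beck ∈ Planning.
(1) (exactly one): Bao ∈ Planning.
(2): Gus matches Beck: Gus ∈ Planning.
(3) (disjoint): Beck ∉ Legal.
(3) (disjoint): Bao ∉ Legal.
(3) (disjoint): Gus ∉ Legal.
(6) contrapositive: Chen ∉ Legal.
Suppose Yara ∈ Legal: no assignment then satisfies all the clues, so Yara ∉ Legal.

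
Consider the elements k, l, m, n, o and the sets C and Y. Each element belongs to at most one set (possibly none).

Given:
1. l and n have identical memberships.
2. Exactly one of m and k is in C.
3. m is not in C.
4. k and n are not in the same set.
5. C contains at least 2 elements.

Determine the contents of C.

C = {k, o}

From (3): m ∉ C.
(2) (exactly one): k ∈ C.
(4): n ∉ C.
(1): l matches n: l ∉ C.
(5): only 2 candidates remain for C, so all are in.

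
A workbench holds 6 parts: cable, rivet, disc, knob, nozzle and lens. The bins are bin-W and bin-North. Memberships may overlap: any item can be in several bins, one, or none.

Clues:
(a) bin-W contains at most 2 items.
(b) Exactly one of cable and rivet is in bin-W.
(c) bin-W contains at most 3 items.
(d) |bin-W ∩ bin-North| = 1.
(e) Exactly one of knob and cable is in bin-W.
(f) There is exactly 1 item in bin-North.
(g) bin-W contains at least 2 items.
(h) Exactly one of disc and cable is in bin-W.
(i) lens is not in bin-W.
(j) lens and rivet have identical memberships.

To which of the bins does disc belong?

From (i): lens ∉ bin-W.
(j): rivet matches lens: rivet ∉ bin-W.
(b) (exactly one): cable ∈ bin-W.
(e) (exactly one): knob ∉ bin-W.
(h) (exactly one): disc ∉ bin-W.
(g): only 2 candidates remain for bin-W, so all are in.
Suppose disc ∈ bin-North: no assignment then satisfies all the clues, so disc ∉ bin-North.

disc: none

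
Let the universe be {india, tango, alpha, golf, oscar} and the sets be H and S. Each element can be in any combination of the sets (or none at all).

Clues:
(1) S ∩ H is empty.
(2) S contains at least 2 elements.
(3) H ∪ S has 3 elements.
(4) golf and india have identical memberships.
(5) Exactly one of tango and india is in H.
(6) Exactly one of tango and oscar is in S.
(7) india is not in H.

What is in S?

From (7): india ∉ H.
(4): golf matches india: golf ∉ H.
(5) (exactly one): tango ∈ H.
(1) (disjoint): tango ∉ S.
(6) (exactly one): oscar ∈ S.
(1) (disjoint): oscar ∉ H.
Suppose india ∈ S: no assignment then satisfies all the clues, so india ∉ S.

S = {alpha, oscar}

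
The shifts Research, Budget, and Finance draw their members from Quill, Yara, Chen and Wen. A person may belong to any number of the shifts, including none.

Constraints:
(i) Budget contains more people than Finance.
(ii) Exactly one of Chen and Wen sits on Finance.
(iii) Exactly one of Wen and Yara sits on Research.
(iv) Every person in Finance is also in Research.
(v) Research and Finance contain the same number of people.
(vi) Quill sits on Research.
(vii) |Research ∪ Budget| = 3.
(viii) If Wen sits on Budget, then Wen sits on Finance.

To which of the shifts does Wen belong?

Wen: Budget, Finance, Research

From (vi): Quill ∈ Research.
Suppose Wen ∉ Research: no assignment then satisfies all the clues, so Wen ∈ Research.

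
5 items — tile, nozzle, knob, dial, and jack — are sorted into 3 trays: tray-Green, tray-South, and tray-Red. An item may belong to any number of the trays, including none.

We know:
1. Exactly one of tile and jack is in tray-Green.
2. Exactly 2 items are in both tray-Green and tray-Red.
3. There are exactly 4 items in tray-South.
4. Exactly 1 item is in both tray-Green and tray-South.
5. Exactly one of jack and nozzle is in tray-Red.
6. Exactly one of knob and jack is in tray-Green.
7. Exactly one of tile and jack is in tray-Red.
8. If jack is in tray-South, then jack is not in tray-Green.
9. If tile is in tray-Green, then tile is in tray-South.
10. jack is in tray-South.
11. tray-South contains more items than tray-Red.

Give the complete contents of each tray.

tray-Green = {knob, tile}; tray-South = {dial, jack, nozzle, tile}; tray-Red = {knob, nozzle, tile}

From (10): jack ∈ tray-South.
(8): jack ∉ tray-Green.
(1) (exactly one): tile ∈ tray-Green.
(6) (exactly one): knob ∈ tray-Green.
(9): tile ∈ tray-South.
Suppose tile ∉ tray-Red: no assignment then satisfies all the clues, so tile ∈ tray-Red.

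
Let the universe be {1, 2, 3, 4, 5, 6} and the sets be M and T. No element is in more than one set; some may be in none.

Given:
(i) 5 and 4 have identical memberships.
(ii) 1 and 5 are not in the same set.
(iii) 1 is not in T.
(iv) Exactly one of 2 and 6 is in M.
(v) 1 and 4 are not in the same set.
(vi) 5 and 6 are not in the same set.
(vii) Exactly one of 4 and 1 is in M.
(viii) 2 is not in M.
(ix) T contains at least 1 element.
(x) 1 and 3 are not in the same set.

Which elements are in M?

From (iii): 1 ∉ T.
From (viii): 2 ∉ M.
(iv) (exactly one): 6 ∈ M.
(vi): 5 ∉ M.
(i): 4 matches 5: 4 ∉ M.
(vii) (exactly one): 1 ∈ M.
(x): 3 ∉ M.

M = {1, 6}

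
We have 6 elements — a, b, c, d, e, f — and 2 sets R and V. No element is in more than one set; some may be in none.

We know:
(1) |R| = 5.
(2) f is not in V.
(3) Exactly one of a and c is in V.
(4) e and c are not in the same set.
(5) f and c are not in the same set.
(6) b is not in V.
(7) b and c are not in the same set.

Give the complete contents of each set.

R = {a, b, d, e, f}; V = {c}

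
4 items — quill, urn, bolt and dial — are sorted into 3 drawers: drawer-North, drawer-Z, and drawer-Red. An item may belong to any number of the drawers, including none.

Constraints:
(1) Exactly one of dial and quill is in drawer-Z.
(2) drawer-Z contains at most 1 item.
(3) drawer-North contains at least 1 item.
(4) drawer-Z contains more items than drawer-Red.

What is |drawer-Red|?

0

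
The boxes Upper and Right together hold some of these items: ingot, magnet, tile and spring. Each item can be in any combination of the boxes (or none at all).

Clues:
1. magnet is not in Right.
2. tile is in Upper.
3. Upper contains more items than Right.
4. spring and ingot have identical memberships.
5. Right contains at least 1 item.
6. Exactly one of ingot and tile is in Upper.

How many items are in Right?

1

From (1): magnet ∉ Right.
From (2): tile ∈ Upper.
(6) (exactly one): ingot ∉ Upper.
(4): spring matches ingot: spring ∉ Upper.
Suppose ingot ∈ Right: no assignment then satisfies all the clues, so ingot ∉ Right.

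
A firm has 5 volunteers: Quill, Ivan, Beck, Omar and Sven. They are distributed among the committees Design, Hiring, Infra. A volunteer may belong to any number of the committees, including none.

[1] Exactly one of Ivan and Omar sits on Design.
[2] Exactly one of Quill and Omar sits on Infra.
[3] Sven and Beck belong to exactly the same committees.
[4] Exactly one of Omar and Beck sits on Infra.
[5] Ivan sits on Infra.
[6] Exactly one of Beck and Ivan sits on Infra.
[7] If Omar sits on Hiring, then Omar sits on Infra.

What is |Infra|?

2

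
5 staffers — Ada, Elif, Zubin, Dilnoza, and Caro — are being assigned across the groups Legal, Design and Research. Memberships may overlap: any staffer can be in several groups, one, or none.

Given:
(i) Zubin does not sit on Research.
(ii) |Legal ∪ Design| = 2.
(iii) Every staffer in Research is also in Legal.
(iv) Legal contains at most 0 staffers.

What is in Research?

From (i): Zubin ∉ Research.
(iv): Legal already has 0, so the rest are out.
(iii) contrapositive: Ada ∉ Research.
(iii) contrapositive: Elif ∉ Research.
(iii) contrapositive: Dilnoza ∉ Research.
(iii) contrapositive: Caro ∉ Research.

Research = {}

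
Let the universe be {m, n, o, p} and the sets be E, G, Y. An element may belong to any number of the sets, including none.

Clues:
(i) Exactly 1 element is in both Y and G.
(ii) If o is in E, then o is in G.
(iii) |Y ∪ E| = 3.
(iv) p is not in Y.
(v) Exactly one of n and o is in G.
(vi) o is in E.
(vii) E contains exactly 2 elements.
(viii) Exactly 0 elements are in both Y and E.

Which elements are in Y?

Y = {m}

From (iv): p ∉ Y.
From (vi): o ∈ E.
(ii): o ∈ G.
(v) (exactly one): n ∉ G.
Suppose m ∉ Y: no assignment then satisfies all the clues, so m ∈ Y.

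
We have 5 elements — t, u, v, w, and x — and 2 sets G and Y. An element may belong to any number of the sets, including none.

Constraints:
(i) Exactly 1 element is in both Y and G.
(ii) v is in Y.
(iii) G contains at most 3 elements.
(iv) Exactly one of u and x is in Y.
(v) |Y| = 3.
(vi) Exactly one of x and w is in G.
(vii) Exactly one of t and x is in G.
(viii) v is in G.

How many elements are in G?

2

From (ii): v ∈ Y.
From (viii): v ∈ G.
Suppose t ∈ G: no assignment then satisfies all the clues, so t ∉ G.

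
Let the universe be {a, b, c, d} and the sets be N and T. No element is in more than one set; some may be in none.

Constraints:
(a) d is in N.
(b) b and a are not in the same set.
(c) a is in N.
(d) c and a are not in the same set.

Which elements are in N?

N = {a, d}

From (a): d ∈ N.
From (c): a ∈ N.
(b): b ∉ N.
(d): c ∉ N.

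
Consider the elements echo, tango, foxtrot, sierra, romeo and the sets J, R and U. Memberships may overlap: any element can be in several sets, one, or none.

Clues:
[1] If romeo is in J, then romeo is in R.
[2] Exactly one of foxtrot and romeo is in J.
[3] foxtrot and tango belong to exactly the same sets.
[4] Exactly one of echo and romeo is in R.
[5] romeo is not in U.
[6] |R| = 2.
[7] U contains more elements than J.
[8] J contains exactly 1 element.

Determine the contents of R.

R = {romeo, sierra}

From (5): romeo ∉ U.
Suppose echo ∈ R: no assignment then satisfies all the clues, so echo ∉ R.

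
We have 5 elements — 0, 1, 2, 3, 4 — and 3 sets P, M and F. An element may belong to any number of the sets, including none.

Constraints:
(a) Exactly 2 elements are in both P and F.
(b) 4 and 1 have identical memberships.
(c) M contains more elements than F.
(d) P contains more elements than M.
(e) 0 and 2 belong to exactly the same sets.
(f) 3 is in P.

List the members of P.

P = {0, 1, 2, 3, 4}

From (f): 3 ∈ P.
Suppose 0 ∉ P: no assignment then satisfies all the clues, so 0 ∈ P.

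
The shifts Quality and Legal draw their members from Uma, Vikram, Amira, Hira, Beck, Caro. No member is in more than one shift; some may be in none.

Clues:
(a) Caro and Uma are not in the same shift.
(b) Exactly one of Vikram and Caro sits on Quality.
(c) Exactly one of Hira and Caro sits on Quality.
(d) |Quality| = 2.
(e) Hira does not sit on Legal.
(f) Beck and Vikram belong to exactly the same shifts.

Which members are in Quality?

Quality = {Amira, Caro}

From (e): Hira ∉ Legal.
Suppose Uma ∈ Quality: no assignment then satisfies all the clues, so Uma ∉ Quality.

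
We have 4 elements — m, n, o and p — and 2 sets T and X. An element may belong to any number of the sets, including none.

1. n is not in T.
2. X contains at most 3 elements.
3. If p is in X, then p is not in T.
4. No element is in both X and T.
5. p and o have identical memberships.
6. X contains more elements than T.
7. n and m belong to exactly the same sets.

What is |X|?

2

From (1): n ∉ T.
(7): m matches n: m ∉ T.
Suppose o ∈ T: no assignment then satisfies all the clues, so o ∉ T.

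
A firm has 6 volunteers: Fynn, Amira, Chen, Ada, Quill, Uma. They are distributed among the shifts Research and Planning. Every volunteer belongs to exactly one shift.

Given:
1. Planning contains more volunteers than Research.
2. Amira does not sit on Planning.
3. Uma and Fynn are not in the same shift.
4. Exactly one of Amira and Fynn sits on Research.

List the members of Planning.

Planning = {Ada, Chen, Fynn, Quill}

From (2): Amira ∉ Planning.
Only one shift left: Amira ∈ Research.
(4) (exactly one): Fynn ∉ Research.
Only one shift left: Fynn ∈ Planning.
(3): Uma ∉ Planning.
Only one shift left: Uma ∈ Research.
Suppose Chen ∉ Planning: no assignment then satisfies all the clues, so Chen ∈ Planning.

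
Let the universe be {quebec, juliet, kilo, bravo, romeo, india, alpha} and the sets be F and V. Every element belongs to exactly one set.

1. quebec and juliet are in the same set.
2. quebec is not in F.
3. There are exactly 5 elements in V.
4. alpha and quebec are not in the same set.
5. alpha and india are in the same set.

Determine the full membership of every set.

From (2): quebec ∉ F.
(1): juliet matches quebec: juliet ∉ F.
Only one set left: quebec ∈ V.
Only one set left: juliet ∈ V.
(4): alpha ∉ V.
(5): india matches alpha: india ∉ V.
Only one set left: india ∈ F.
Only one set left: alpha ∈ F.
(3): only 5 candidates remain for V, so all are in.

F = {alpha, india}; V = {bravo, juliet, kilo, quebec, romeo}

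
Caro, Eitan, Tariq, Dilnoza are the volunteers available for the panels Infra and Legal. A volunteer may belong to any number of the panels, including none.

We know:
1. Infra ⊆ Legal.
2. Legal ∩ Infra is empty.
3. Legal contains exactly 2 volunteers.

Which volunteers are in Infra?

Infra = {}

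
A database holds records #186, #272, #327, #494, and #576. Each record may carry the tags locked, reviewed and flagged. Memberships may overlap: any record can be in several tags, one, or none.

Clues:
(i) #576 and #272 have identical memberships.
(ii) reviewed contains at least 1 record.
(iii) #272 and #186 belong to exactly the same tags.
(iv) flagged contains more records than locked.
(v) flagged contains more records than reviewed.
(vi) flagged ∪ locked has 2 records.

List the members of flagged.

flagged = {#327, #494}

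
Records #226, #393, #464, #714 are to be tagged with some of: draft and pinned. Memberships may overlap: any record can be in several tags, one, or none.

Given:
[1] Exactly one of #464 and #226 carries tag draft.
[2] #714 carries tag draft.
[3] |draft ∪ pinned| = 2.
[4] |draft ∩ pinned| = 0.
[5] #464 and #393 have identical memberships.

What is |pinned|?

0

From (2): #714 ∈ draft.
Suppose #226 ∉ draft: no assignment then satisfies all the clues, so #226 ∈ draft.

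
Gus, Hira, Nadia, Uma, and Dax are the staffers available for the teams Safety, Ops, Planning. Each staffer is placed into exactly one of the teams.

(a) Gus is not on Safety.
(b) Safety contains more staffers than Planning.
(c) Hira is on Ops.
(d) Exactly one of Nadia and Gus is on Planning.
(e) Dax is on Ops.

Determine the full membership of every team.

Safety = {Nadia, Uma}; Ops = {Dax, Hira}; Planning = {Gus}

From (a): Gus ∉ Safety.
From (c): Hira ∈ Ops.
From (e): Dax ∈ Ops.
Suppose Gus ∈ Ops: no assignment then satisfies all the clues, so Gus ∉ Ops.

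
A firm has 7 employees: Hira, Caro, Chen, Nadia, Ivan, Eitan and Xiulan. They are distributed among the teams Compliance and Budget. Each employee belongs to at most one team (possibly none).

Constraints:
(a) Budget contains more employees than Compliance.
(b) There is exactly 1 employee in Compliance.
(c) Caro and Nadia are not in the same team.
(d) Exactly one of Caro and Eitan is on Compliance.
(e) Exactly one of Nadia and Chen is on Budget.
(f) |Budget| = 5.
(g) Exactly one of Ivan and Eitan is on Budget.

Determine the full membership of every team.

Compliance = {Eitan}; Budget = {Caro, Chen, Hira, Ivan, Xiulan}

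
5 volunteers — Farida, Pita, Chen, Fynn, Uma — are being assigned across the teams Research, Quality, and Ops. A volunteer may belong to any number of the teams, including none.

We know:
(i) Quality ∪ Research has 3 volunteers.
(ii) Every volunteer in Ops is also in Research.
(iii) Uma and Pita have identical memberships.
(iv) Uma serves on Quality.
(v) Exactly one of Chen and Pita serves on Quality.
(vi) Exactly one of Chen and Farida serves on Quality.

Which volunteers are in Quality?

Quality = {Farida, Pita, Uma}

From (iv): Uma ∈ Quality.
(iii): Pita matches Uma: Pita ∈ Quality.
(v) (exactly one): Chen ∉ Quality.
(vi) (exactly one): Farida ∈ Quality.
Suppose Fynn ∈ Quality: no assignment then satisfies all the clues, so Fynn ∉ Quality.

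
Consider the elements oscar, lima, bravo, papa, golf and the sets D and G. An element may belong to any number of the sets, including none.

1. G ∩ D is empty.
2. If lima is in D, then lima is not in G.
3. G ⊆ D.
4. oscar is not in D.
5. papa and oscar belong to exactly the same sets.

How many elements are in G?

0

From (4): oscar ∉ D.
(3) contrapositive: oscar ∉ G.
(5): papa matches oscar: papa ∉ D.
(5): papa matches oscar: papa ∉ G.
Suppose lima ∈ G: no assignment then satisfies all the clues, so lima ∉ G.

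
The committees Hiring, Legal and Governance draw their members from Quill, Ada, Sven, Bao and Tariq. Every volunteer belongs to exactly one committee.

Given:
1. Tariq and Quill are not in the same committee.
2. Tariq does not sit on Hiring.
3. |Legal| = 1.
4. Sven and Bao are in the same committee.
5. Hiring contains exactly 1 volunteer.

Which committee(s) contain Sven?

Sven: Governance

From (2): Tariq ∉ Hiring.
Suppose Sven ∈ Hiring: no assignment then satisfies all the clues, so Sven ∉ Hiring.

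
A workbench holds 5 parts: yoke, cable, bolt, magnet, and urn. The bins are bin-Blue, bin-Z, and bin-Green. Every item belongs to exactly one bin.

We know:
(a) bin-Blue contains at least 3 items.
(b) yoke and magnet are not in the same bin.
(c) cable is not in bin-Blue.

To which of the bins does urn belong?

From (c): cable ∉ bin-Blue.
Suppose urn ∉ bin-Blue: no assignment then satisfies all the clues, so urn ∈ bin-Blue.

urn: bin-Blue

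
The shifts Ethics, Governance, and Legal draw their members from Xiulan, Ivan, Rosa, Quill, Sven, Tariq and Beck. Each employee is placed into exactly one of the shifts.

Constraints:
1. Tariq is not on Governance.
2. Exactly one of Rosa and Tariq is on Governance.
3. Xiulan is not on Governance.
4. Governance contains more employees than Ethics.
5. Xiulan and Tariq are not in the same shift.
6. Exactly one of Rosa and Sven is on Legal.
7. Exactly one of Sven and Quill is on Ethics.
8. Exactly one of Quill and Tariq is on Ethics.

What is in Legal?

Legal = {Sven, Tariq}

From (1): Tariq ∉ Governance.
From (3): Xiulan ∉ Governance.
(2) (exactly one): Rosa ∈ Governance.
(6) (exactly one): Sven ∈ Legal.
(7) (exactly one): Quill ∈ Ethics.
(8) (exactly one): Tariq ∉ Ethics.
Only one shift left: Tariq ∈ Legal.
(5): Xiulan ∉ Legal.
Only one shift left: Xiulan ∈ Ethics.
Suppose Ivan ∈ Legal: no assignment then satisfies all the clues, so Ivan ∉ Legal.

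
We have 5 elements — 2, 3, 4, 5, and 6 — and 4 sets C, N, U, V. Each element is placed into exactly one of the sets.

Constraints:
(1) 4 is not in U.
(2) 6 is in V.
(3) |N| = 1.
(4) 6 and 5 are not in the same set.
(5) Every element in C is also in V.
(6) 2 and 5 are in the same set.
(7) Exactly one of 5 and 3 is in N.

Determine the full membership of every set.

C = {}; N = {3}; U = {2, 5}; V = {4, 6}

From (1): 4 ∉ U.
From (2): 6 ∈ V.
(4): 5 ∉ V.
(5) contrapositive: 5 ∉ C.
(6): 2 matches 5: 2 ∉ C.
(6): 2 matches 5: 2 ∉ V.
Suppose 2 ∈ N: no assignment then satisfies all the clues, so 2 ∉ N.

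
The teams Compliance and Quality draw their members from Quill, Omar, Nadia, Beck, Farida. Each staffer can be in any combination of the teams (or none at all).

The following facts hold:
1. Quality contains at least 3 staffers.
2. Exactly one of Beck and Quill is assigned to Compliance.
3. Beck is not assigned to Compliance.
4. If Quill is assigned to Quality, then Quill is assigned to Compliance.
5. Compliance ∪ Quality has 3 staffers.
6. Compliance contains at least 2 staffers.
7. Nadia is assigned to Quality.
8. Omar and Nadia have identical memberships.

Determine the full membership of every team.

Compliance = {Nadia, Omar, Quill}; Quality = {Nadia, Omar, Quill}

From (3): Beck ∉ Compliance.
From (7): Nadia ∈ Quality.
(2) (exactly one): Quill ∈ Compliance.
(8): Omar matches Nadia: Omar ∈ Quality.
Suppose Quill ∉ Quality: no assignment then satisfies all the clues, so Quill ∈ Quality.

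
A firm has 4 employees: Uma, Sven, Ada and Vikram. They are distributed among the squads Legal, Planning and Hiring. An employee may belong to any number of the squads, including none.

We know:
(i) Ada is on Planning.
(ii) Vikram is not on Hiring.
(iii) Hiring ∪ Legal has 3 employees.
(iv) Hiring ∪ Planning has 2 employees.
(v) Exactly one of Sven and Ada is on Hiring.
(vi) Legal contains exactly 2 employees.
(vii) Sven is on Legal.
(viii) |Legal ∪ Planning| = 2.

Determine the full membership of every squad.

Legal = {Ada, Sven}; Planning = {Ada}; Hiring = {Ada, Uma}

From (i): Ada ∈ Planning.
From (ii): Vikram ∉ Hiring.
From (vii): Sven ∈ Legal.
Suppose Uma ∈ Legal: no assignment then satisfies all the clues, so Uma ∉ Legal.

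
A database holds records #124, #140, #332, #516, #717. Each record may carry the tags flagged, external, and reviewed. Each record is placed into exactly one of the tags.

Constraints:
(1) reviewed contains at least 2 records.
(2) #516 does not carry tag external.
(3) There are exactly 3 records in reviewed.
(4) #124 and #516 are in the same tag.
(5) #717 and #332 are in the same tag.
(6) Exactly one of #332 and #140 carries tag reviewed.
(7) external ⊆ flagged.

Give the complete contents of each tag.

flagged = {#332, #717}; external = {}; reviewed = {#124, #140, #516}

From (2): #516 ∉ external.
(4): #124 matches #516: #124 ∉ external.
Suppose #124 ∈ flagged: no assignment then satisfies all the clues, so #124 ∉ flagged.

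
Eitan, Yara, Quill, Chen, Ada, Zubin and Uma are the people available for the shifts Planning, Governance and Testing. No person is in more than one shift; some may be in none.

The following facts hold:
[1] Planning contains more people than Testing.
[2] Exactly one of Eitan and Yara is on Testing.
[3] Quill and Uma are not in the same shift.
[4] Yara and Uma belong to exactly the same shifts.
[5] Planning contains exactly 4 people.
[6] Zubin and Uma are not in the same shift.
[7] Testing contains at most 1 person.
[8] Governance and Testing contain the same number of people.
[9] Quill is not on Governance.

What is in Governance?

Governance = {Zubin}

From (9): Quill ∉ Governance.
Suppose Eitan ∈ Governance: no assignment then satisfies all the clues, so Eitan ∉ Governance.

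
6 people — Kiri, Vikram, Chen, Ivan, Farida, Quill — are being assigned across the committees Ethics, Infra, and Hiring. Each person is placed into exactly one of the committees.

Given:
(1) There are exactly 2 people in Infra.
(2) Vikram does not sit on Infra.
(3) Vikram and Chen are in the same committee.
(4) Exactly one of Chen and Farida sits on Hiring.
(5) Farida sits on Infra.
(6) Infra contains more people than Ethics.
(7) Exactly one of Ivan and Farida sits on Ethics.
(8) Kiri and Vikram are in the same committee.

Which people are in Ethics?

From (2): Vikram ∉ Infra.
From (5): Farida ∈ Infra.
(3): Chen matches Vikram: Chen ∉ Infra.
(4) (exactly one): Chen ∈ Hiring.
(7) (exactly one): Ivan ∈ Ethics.
(8): Kiri matches Vikram: Kiri ∉ Infra.
(1): only 2 candidates remain for Infra, so all are in.
(3): Vikram matches Chen: Vikram ∉ Ethics.
(3): Vikram matches Chen: Vikram ∈ Hiring.
(8): Kiri matches Vikram: Kiri ∉ Ethics.
(8): Kiri matches Vikram: Kiri ∈ Hiring.

Ethics = {Ivan}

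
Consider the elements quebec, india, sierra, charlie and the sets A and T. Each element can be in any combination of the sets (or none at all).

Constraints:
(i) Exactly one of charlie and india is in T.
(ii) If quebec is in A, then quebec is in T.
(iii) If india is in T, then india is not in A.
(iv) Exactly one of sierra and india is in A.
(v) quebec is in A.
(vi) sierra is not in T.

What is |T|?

2

From (v): quebec ∈ A.
From (vi): sierra ∉ T.
(ii): quebec ∈ T.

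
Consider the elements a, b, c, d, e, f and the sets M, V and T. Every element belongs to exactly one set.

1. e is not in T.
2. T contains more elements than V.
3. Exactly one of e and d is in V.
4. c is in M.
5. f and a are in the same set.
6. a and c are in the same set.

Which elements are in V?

V = {e}

From (1): e ∉ T.
From (4): c ∈ M.
(6): a matches c: a ∈ M.
(5): f matches a: f ∈ M.
Suppose b ∈ V: no assignment then satisfies all the clues, so b ∉ V.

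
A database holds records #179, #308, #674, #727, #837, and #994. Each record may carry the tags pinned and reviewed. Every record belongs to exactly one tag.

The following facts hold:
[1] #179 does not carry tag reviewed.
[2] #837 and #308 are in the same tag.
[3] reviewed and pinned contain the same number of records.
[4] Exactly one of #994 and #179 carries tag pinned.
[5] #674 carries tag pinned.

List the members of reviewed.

reviewed = {#308, #837, #994}

From (1): #179 ∉ reviewed.
From (5): #674 ∈ pinned.
Only one tag left: #179 ∈ pinned.
(4) (exactly one): #994 ∉ pinned.
Only one tag left: #994 ∈ reviewed.
Suppose #308 ∉ reviewed: no assignment then satisfies all the clues, so #308 ∈ reviewed.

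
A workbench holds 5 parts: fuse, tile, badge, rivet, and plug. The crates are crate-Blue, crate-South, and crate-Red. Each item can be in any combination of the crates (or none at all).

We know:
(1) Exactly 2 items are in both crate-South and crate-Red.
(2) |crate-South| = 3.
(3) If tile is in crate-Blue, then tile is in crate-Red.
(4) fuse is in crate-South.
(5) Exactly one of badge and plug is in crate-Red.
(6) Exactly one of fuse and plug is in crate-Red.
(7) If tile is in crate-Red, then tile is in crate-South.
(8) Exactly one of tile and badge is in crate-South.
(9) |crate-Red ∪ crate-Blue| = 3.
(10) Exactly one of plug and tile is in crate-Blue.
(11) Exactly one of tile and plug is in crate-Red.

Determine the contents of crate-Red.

From (4): fuse ∈ crate-South.
Suppose fuse ∉ crate-Red: no assignment then satisfies all the clues, so fuse ∈ crate-Red.

crate-Red = {badge, fuse, tile}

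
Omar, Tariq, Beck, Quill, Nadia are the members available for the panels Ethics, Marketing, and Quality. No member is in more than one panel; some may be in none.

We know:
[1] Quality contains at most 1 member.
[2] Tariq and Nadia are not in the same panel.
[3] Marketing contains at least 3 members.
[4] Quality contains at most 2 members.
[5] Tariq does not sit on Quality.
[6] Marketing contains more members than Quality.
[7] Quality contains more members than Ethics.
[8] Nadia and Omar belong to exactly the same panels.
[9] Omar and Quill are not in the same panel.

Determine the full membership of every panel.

Ethics = {}; Marketing = {Beck, Nadia, Omar}; Quality = {Quill}

From (5): Tariq ∉ Quality.
Suppose Omar ∈ Ethics: no assignment then satisfies all the clues, so Omar ∉ Ethics.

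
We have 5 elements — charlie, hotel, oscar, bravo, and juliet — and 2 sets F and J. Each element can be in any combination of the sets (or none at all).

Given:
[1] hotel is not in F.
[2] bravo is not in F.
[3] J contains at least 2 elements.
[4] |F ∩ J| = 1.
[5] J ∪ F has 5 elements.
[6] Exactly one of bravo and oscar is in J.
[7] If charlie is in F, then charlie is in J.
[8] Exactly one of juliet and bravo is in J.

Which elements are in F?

F = {charlie, juliet, oscar}

From (1): hotel ∉ F.
From (2): bravo ∉ F.
Suppose charlie ∉ F: no assignment then satisfies all the clues, so charlie ∈ F.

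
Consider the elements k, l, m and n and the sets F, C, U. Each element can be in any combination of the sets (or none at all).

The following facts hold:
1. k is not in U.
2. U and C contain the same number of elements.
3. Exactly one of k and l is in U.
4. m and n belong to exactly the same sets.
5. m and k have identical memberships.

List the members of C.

C = {l}

From (1): k ∉ U.
(3) (exactly one): l ∈ U.
(5): m matches k: m ∉ U.
(4): n matches m: n ∉ U.
Suppose k ∈ C: no assignment then satisfies all the clues, so k ∉ C.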